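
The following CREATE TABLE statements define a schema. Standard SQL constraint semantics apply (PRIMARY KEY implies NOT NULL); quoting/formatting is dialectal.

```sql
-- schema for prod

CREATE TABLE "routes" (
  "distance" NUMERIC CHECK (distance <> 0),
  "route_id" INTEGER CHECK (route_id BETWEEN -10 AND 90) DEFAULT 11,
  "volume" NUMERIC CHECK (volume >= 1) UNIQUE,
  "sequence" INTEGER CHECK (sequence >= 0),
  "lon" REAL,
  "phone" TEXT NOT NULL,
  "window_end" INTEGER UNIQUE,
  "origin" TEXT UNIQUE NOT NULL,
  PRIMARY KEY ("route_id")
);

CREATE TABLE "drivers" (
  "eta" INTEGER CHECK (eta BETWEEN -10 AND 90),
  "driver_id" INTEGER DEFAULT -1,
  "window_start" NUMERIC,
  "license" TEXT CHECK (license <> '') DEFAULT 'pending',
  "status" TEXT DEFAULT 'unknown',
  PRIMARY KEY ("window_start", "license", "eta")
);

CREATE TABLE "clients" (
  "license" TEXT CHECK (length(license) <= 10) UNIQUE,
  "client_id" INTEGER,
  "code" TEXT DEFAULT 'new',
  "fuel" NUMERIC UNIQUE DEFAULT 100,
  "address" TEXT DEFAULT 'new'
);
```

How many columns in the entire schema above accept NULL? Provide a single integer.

routes: 5 nullable (distance, volume, sequence, lon, window_end — PK (route_id) and explicit NOT NULL columns excluded).
drivers: 2 nullable (driver_id, status — PK (window_start, license, eta) and explicit NOT NULL columns excluded).
clients: 5 nullable (license, client_id, code, fuel, address — PK none and explicit NOT NULL columns excluded).
Total: 5 + 2 + 5 = 12.

12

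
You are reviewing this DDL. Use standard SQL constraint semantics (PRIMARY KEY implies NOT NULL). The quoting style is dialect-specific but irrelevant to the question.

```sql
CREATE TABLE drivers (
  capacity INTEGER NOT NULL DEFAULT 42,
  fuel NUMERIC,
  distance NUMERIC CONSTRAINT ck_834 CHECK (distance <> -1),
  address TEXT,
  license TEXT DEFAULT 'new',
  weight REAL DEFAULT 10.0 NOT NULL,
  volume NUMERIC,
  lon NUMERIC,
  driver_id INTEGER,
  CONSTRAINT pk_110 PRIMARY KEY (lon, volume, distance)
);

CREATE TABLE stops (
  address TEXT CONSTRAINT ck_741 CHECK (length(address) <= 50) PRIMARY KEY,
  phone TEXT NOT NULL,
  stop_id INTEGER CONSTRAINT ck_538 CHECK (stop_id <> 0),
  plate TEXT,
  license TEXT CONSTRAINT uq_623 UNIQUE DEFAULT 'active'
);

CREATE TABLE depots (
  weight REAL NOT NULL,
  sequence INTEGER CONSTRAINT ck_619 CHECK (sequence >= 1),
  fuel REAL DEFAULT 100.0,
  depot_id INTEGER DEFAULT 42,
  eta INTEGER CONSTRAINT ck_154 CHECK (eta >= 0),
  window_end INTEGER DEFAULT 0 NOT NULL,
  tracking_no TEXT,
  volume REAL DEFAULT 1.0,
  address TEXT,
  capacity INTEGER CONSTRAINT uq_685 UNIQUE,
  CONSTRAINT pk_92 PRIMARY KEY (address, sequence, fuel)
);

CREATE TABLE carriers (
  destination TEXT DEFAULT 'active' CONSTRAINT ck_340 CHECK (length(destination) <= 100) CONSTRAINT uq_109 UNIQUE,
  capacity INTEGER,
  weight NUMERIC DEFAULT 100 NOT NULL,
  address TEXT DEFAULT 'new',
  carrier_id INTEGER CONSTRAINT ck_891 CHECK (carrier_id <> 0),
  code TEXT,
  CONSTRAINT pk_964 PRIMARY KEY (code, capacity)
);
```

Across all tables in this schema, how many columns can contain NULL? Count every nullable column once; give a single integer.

drivers: 4 nullable (fuel, address, license, driver_id — PK (lon, volume, distance) and explicit NOT NULL columns excluded).
stops: 3 nullable (stop_id, plate, license — PK (address) and explicit NOT NULL columns excluded).
depots: 5 nullable (depot_id, eta, tracking_no, volume, capacity — PK (address, sequence, fuel) and explicit NOT NULL columns excluded).
carriers: 3 nullable (destination, address, carrier_id — PK (code, capacity) and explicit NOT NULL columns excluded).
Total: 4 + 3 + 5 + 3 = 15.

15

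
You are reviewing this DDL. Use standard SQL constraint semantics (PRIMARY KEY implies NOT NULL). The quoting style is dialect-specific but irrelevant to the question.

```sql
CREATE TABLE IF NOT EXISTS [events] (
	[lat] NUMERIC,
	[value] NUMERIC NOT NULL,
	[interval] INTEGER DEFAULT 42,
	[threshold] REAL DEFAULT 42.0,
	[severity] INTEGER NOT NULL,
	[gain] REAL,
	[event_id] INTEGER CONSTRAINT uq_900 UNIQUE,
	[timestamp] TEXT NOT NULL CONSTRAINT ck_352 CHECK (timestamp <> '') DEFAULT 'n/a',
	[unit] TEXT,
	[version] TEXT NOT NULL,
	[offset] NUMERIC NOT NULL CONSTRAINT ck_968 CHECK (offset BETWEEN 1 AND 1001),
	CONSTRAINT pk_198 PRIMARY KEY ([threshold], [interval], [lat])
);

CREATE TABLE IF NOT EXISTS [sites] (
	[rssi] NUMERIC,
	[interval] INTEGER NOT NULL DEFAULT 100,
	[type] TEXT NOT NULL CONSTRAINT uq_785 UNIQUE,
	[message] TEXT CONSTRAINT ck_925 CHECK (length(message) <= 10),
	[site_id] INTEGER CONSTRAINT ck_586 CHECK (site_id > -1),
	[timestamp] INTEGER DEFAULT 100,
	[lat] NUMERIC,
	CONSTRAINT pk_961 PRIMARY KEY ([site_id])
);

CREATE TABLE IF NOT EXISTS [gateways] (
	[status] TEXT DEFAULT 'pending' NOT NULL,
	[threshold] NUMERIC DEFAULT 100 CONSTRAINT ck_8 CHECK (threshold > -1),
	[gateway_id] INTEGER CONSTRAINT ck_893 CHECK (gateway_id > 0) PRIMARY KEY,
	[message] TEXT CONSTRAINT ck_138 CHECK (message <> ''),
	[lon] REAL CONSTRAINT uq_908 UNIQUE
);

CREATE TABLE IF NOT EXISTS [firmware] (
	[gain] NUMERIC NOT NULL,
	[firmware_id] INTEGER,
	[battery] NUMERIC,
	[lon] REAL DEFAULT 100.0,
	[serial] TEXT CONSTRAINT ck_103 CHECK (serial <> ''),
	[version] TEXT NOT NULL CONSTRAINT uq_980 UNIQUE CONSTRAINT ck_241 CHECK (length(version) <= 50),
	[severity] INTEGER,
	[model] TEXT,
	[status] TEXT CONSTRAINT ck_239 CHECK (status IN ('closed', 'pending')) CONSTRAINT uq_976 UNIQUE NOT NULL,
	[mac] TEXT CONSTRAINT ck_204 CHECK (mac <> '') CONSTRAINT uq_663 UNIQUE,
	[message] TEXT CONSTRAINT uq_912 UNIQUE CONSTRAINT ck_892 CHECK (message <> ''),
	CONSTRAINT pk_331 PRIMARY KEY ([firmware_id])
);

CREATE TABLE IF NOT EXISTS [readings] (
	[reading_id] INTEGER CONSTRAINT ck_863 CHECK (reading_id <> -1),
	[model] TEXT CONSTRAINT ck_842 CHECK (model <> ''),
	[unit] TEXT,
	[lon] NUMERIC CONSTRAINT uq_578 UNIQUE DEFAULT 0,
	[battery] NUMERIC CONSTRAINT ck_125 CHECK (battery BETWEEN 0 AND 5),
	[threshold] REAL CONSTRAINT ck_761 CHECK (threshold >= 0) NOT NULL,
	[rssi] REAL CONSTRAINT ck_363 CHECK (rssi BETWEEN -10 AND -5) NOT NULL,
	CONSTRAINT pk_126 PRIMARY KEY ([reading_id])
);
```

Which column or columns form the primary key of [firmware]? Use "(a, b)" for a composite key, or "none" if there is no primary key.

firmware_id

firmware_id is declared PRIMARY KEY as a table-level PRIMARY KEY clause.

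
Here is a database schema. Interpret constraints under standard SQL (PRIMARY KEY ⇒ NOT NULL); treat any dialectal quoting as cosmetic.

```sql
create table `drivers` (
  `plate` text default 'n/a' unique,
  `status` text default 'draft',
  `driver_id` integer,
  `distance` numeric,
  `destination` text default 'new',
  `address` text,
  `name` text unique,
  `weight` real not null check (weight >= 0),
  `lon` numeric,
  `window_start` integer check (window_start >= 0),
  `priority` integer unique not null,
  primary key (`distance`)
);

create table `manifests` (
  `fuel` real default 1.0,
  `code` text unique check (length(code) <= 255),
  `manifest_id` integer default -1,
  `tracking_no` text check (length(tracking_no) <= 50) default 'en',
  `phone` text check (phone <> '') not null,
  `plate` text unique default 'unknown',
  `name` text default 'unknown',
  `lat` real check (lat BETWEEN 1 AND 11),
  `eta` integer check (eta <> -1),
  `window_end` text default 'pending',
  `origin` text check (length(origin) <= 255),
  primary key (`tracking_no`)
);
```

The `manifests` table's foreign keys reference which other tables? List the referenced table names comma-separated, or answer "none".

No column in manifests has a REFERENCES clause.

none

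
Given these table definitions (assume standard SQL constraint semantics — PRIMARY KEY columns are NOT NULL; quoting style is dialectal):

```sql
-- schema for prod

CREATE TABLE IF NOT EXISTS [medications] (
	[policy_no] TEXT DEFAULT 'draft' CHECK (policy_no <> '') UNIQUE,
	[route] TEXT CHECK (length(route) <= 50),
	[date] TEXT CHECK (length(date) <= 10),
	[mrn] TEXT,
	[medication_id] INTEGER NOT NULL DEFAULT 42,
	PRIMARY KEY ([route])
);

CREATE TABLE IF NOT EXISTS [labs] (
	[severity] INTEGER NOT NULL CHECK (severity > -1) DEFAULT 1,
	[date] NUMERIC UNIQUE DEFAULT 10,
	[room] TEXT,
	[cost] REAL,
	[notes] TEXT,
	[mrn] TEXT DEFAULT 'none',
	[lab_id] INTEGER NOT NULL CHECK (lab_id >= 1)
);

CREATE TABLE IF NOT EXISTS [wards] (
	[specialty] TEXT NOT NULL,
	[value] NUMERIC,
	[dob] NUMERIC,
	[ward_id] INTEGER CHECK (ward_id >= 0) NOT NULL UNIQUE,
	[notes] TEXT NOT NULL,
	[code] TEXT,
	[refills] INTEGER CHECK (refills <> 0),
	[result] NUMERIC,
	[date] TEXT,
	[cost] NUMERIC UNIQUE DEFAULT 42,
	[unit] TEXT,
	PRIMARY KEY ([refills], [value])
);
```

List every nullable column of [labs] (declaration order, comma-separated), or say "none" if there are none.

- severity: declared NOT NULL → not nullable.
- date: UNIQUE does not imply NOT NULL → nullable.
- room: no NOT NULL constraint applies → nullable.
- cost: no NOT NULL constraint applies → nullable.
- notes: no NOT NULL constraint applies → nullable.
- mrn: DEFAULT only fills an omitted column; an explicit NULL is still allowed → nullable.
- lab_id: declared NOT NULL → not nullable.

date, room, cost, notes, mrn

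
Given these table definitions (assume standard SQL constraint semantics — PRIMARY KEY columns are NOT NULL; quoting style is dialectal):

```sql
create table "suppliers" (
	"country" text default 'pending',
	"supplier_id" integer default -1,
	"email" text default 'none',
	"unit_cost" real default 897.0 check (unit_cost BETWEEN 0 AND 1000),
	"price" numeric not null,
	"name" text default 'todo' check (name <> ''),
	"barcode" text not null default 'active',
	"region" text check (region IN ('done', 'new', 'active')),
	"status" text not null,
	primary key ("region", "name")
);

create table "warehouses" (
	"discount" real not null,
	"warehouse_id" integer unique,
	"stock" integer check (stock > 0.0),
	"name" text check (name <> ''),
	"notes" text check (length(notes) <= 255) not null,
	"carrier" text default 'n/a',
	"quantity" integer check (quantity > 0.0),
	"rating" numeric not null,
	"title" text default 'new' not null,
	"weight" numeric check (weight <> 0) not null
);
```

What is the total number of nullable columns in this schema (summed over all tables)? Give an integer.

suppliers: 4 nullable (country, supplier_id, email, unit_cost — PK (region, name) and explicit NOT NULL columns excluded).
warehouses: 5 nullable (warehouse_id, stock, name, carrier, quantity — PK none and explicit NOT NULL columns excluded).
Total: 4 + 5 = 9.

9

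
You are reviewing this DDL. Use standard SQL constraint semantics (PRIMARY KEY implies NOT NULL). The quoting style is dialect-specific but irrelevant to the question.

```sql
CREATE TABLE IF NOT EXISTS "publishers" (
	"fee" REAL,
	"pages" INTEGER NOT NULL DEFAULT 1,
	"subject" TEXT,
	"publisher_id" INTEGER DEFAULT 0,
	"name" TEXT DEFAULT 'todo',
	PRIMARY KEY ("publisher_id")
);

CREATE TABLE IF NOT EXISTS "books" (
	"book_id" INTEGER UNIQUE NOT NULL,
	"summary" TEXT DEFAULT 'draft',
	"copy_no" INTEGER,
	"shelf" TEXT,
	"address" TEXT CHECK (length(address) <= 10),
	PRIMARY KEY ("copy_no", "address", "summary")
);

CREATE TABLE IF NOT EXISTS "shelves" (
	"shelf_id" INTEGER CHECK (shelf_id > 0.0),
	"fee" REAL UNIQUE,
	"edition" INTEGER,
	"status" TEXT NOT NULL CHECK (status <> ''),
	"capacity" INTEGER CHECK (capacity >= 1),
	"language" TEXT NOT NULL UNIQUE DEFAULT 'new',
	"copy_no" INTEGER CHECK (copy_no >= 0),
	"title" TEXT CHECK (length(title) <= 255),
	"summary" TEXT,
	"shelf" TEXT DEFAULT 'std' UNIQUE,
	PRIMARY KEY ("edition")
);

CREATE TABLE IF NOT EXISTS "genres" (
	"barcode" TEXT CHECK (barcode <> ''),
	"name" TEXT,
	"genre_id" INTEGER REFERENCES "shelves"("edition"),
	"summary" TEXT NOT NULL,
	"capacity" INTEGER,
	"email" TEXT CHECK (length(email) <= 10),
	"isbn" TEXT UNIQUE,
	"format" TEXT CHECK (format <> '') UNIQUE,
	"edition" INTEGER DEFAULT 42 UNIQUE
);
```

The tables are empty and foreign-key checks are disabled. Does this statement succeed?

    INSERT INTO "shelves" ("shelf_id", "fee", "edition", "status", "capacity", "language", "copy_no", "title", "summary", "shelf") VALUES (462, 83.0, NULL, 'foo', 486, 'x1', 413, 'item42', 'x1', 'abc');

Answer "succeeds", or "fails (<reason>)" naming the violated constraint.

fails (NOT NULL on edition)

edition is explicitly set to NULL, but edition is part of the PRIMARY KEY (implied NOT NULL).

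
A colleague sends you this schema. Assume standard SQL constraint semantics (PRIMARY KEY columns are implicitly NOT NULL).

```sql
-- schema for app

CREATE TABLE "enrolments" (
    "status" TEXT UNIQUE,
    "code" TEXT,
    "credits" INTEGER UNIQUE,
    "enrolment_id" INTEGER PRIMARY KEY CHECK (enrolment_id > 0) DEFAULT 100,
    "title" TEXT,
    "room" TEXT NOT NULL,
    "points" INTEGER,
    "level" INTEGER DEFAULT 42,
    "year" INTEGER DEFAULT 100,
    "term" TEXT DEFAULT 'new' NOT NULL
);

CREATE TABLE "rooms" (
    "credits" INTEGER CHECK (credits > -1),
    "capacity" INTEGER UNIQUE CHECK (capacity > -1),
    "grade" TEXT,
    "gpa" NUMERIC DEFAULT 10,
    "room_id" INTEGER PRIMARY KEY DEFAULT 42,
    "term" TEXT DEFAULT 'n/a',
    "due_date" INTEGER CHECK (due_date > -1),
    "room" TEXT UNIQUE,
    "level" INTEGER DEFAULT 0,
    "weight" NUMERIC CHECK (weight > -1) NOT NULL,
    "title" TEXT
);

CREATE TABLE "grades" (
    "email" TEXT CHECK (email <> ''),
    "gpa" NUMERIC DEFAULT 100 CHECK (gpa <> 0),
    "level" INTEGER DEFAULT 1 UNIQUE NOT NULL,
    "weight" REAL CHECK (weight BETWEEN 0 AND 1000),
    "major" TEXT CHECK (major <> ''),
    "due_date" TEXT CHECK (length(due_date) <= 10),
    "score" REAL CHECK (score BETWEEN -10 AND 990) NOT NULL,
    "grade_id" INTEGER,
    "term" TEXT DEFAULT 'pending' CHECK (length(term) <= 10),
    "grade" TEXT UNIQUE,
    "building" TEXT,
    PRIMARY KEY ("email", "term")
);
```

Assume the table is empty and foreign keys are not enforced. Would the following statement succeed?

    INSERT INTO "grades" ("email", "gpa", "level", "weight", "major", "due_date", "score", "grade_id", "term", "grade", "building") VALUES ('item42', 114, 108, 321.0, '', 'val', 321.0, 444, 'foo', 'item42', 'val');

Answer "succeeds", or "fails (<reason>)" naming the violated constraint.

fails (CHECK on major)

The value '' for major violates CHECK (major <> '').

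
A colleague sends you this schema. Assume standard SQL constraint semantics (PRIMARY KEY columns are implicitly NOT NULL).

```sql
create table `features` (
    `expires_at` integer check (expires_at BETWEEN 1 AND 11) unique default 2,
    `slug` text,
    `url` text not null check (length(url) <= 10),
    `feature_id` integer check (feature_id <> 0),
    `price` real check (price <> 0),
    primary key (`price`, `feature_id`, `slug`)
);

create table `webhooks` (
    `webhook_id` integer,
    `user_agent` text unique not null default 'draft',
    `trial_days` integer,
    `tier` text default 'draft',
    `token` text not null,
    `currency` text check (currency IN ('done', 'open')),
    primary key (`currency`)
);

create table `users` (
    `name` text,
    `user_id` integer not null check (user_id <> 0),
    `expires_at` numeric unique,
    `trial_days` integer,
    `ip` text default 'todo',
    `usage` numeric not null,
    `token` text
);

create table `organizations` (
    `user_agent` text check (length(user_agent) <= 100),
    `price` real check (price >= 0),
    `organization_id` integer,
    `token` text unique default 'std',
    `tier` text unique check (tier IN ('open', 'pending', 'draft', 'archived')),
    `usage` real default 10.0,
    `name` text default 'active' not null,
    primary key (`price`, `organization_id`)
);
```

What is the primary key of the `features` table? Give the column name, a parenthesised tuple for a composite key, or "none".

(price, feature_id, slug)

A table-level PRIMARY KEY clause names 3 columns: price, feature_id, slug.
This is a composite key — the combination is unique, not each column individually.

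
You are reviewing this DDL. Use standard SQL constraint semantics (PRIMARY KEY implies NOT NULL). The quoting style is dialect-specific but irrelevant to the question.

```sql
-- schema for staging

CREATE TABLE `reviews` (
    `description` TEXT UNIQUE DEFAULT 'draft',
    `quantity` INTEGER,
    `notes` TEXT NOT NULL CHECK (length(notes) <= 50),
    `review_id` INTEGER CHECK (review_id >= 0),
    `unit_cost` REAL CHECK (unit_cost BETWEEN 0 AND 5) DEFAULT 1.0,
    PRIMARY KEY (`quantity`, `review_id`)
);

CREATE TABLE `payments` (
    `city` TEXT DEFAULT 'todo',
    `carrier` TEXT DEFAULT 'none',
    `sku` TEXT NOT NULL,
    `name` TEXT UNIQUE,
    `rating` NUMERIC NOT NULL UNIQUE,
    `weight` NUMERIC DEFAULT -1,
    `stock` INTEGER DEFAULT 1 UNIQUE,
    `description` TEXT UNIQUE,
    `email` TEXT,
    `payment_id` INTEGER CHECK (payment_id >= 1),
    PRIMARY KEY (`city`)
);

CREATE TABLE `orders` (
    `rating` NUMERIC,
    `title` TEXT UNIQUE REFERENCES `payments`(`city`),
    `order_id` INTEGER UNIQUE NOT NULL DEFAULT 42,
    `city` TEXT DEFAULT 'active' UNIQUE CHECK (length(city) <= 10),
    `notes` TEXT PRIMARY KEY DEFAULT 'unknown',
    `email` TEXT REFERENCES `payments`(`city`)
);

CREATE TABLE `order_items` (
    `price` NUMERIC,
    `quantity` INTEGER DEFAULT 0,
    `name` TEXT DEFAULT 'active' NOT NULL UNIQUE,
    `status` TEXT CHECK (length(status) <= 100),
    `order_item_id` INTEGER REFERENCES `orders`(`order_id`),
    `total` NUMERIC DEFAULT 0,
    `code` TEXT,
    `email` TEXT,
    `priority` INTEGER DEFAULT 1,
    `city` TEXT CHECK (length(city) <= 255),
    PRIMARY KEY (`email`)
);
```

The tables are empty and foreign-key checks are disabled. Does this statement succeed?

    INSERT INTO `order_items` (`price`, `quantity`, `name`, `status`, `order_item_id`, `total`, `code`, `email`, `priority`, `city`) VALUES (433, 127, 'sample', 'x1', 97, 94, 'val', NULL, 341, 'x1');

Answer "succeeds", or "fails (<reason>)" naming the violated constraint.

fails (NOT NULL on email)

email is explicitly set to NULL, but email is part of the PRIMARY KEY (implied NOT NULL).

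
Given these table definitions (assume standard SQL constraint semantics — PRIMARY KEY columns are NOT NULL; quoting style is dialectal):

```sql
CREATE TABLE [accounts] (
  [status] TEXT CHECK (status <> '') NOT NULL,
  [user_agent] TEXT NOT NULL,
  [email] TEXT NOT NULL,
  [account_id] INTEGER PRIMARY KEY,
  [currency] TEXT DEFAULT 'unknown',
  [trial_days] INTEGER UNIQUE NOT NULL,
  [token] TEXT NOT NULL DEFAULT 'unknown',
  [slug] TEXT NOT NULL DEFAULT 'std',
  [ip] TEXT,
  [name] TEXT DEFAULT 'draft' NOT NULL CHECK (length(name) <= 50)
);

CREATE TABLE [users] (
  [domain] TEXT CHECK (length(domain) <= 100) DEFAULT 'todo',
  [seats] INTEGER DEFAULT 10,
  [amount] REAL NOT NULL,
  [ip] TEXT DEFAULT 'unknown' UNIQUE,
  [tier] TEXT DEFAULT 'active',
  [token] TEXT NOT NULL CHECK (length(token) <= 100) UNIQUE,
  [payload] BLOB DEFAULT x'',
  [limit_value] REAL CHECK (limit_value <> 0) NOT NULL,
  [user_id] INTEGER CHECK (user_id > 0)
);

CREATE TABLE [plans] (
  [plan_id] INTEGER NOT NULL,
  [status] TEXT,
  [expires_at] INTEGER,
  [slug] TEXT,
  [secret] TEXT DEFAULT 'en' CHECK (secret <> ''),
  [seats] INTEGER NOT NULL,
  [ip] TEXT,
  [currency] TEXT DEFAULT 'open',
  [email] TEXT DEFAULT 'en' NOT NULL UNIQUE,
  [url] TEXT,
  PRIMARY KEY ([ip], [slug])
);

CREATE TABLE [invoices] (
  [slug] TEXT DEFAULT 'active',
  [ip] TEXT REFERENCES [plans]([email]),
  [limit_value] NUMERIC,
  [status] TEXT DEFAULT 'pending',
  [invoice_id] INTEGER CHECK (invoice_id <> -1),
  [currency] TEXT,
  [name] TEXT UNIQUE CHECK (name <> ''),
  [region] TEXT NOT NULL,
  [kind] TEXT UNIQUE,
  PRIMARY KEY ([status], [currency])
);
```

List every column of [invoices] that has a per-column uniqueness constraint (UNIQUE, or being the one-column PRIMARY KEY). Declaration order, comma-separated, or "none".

name, kind

- slug: no UNIQUE or single-column PK constraint.
- ip: no UNIQUE or single-column PK constraint.
- limit_value: no UNIQUE or single-column PK constraint.
- status: part of a composite PRIMARY KEY — only the tuple is unique, not this column on its own.
- invoice_id: no UNIQUE or single-column PK constraint.
- currency: part of a composite PRIMARY KEY — only the tuple is unique, not this column on its own.
- name: declared UNIQUE → unique.
- region: no UNIQUE or single-column PK constraint.
- kind: declared UNIQUE → unique.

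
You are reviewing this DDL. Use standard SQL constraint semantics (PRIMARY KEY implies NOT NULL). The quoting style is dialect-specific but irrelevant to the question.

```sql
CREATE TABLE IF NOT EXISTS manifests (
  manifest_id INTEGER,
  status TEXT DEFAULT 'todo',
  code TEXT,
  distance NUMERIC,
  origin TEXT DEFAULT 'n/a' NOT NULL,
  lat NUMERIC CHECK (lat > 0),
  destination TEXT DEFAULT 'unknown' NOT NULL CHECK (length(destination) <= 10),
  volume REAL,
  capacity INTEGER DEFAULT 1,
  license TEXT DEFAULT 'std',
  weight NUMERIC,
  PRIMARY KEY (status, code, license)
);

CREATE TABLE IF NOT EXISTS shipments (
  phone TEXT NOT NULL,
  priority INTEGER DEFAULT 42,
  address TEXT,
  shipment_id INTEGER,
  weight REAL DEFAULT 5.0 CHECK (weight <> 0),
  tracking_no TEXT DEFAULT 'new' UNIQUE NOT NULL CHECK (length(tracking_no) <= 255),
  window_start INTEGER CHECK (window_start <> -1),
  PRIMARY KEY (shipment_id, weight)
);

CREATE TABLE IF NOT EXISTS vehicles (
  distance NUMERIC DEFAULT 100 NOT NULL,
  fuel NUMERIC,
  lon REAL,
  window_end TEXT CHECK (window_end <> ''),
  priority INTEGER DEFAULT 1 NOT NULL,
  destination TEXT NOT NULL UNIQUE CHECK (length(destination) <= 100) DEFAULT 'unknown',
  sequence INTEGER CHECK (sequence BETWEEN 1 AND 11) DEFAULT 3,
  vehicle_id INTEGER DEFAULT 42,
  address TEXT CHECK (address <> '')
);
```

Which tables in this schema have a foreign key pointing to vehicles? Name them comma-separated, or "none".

No REFERENCES clause anywhere in the schema names vehicles.

none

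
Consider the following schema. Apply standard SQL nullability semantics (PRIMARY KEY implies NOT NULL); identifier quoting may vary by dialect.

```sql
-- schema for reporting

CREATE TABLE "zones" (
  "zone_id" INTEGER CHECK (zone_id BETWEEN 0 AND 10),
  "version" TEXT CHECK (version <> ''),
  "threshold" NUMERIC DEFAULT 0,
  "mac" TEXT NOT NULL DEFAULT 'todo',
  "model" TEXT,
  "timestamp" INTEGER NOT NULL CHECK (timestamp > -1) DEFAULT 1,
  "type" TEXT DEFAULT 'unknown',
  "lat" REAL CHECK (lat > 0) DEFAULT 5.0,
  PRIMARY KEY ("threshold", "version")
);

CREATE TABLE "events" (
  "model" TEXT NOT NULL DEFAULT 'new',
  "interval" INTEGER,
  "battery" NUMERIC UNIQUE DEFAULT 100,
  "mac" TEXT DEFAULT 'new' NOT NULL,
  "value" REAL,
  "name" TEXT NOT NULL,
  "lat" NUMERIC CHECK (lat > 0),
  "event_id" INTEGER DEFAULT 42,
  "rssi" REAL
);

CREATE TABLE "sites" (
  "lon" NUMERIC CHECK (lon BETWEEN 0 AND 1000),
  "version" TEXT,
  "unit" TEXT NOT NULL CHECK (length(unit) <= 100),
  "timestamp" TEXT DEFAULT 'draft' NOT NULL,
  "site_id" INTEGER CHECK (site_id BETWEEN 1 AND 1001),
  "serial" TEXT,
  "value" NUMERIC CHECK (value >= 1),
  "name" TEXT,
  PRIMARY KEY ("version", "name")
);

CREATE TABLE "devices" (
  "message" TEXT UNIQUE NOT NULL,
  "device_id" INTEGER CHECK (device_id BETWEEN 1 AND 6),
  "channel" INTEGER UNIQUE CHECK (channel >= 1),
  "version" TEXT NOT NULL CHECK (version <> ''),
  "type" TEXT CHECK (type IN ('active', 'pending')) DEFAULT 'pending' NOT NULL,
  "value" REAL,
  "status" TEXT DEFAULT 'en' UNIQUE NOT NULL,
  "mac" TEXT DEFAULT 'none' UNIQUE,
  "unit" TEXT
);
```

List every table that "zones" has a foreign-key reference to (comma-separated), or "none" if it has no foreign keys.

No column in zones has a REFERENCES clause.

none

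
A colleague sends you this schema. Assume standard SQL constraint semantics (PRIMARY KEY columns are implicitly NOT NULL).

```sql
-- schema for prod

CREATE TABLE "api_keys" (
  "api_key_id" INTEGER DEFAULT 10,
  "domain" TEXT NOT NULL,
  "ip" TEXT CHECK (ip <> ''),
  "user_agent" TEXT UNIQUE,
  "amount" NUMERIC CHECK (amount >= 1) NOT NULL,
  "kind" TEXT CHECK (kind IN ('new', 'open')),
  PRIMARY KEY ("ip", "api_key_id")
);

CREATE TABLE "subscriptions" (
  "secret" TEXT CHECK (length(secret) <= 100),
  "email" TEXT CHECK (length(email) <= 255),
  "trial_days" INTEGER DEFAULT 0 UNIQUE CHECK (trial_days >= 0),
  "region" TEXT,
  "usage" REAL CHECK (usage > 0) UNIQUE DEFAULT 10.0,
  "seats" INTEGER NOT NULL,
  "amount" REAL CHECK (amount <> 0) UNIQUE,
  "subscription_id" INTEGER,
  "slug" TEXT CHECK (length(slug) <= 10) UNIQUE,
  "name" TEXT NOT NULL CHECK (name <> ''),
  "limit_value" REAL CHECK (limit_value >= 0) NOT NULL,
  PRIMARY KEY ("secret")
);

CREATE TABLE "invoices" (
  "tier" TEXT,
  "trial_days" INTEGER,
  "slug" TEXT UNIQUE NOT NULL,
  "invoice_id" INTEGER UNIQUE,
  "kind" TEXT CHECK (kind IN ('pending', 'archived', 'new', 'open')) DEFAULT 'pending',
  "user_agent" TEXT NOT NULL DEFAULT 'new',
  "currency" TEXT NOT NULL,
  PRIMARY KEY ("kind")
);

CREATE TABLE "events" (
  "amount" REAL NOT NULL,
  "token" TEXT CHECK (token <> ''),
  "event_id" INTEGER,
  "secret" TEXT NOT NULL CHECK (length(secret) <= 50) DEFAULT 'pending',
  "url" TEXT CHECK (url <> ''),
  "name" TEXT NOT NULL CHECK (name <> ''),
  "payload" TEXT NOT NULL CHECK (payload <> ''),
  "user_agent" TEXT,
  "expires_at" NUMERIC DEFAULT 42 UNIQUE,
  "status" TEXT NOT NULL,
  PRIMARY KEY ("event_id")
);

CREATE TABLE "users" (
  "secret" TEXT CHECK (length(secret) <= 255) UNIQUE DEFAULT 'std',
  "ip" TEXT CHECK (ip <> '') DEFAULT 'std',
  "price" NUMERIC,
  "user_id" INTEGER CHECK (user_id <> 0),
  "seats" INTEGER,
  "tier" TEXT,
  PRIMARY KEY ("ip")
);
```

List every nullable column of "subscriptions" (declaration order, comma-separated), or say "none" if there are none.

email, trial_days, region, usage, amount, subscription_id, slug

- secret: part of the PRIMARY KEY, which implies NOT NULL → not nullable.
- email: CHECK does not forbid NULL (a CHECK constraint passes when its expression is NULL) → nullable.
- trial_days: CHECK does not forbid NULL (a CHECK constraint passes when its expression is NULL) → nullable.
- region: no NOT NULL constraint applies → nullable.
- usage: CHECK does not forbid NULL (a CHECK constraint passes when its expression is NULL) → nullable.
- seats: declared NOT NULL → not nullable.
- amount: CHECK does not forbid NULL (a CHECK constraint passes when its expression is NULL) → nullable.
- subscription_id: no NOT NULL constraint applies → nullable.
- slug: CHECK does not forbid NULL (a CHECK constraint passes when its expression is NULL) → nullable.
- name: declared NOT NULL → not nullable.
- limit_value: declared NOT NULL → not nullable.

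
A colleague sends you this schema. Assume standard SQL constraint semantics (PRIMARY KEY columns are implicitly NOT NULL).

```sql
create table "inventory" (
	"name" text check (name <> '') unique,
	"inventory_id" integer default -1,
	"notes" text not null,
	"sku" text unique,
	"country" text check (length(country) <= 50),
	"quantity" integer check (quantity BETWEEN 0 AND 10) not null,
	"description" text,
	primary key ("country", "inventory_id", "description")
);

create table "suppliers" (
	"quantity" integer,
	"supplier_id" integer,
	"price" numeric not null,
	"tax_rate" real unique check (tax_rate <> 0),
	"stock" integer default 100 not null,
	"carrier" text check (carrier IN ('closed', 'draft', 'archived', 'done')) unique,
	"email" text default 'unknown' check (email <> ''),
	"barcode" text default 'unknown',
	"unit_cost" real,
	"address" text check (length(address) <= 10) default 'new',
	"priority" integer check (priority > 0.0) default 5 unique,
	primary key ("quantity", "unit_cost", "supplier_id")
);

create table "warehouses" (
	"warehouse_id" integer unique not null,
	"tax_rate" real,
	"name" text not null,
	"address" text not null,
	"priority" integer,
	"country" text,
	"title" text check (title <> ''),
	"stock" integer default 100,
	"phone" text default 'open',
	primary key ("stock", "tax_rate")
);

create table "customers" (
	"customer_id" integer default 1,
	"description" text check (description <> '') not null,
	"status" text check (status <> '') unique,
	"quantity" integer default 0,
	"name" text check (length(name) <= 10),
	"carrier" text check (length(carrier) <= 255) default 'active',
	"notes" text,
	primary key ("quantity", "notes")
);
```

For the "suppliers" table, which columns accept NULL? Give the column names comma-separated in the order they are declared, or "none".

tax_rate, carrier, email, barcode, address, priority

- quantity: part of the PRIMARY KEY, which implies NOT NULL → not nullable.
- supplier_id: part of the PRIMARY KEY, which implies NOT NULL → not nullable.
- price: declared NOT NULL → not nullable.
- tax_rate: CHECK does not forbid NULL (a CHECK constraint passes when its expression is NULL) → nullable.
- stock: declared NOT NULL → not nullable.
- carrier: CHECK does not forbid NULL (a CHECK constraint passes when its expression is NULL) → nullable.
- email: CHECK does not forbid NULL (a CHECK constraint passes when its expression is NULL) → nullable.
- barcode: DEFAULT only fills an omitted column; an explicit NULL is still allowed → nullable.
- unit_cost: part of the PRIMARY KEY, which implies NOT NULL → not nullable.
- address: CHECK does not forbid NULL (a CHECK constraint passes when its expression is NULL) → nullable.
- priority: CHECK does not forbid NULL (a CHECK constraint passes when its expression is NULL) → nullable.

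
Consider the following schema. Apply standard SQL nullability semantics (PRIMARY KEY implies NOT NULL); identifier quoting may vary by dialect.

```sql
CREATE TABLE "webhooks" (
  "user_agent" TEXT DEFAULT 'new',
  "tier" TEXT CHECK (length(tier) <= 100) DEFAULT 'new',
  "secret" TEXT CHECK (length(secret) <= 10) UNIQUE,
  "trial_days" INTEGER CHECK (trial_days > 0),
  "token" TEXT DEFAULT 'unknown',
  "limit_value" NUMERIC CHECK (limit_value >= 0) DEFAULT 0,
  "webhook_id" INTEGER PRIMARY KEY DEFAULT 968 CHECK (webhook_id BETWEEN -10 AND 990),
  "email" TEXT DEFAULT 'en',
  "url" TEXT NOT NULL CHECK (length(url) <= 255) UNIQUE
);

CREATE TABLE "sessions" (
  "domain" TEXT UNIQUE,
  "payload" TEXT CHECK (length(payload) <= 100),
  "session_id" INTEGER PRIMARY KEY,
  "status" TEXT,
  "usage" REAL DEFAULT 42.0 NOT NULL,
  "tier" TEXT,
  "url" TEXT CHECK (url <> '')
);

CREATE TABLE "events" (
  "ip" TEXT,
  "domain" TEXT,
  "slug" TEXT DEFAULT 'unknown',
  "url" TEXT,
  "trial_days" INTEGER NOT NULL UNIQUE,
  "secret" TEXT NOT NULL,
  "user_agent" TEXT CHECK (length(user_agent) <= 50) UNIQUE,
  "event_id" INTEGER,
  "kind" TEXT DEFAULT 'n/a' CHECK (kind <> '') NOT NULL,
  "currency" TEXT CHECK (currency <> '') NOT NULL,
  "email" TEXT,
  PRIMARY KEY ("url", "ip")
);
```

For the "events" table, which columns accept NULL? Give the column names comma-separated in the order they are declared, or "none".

- ip: part of the PRIMARY KEY, which implies NOT NULL → not nullable.
- domain: no NOT NULL constraint applies → nullable.
- slug: DEFAULT only fills an omitted column; an explicit NULL is still allowed → nullable.
- url: part of the PRIMARY KEY, which implies NOT NULL → not nullable.
- trial_days: declared NOT NULL → not nullable.
- secret: declared NOT NULL → not nullable.
- user_agent: CHECK does not forbid NULL (a CHECK constraint passes when its expression is NULL) → nullable.
- event_id: no NOT NULL constraint applies → nullable.
- kind: declared NOT NULL → not nullable.
- currency: declared NOT NULL → not nullable.
- email: no NOT NULL constraint applies → nullable.

domain, slug, user_agent, event_id, email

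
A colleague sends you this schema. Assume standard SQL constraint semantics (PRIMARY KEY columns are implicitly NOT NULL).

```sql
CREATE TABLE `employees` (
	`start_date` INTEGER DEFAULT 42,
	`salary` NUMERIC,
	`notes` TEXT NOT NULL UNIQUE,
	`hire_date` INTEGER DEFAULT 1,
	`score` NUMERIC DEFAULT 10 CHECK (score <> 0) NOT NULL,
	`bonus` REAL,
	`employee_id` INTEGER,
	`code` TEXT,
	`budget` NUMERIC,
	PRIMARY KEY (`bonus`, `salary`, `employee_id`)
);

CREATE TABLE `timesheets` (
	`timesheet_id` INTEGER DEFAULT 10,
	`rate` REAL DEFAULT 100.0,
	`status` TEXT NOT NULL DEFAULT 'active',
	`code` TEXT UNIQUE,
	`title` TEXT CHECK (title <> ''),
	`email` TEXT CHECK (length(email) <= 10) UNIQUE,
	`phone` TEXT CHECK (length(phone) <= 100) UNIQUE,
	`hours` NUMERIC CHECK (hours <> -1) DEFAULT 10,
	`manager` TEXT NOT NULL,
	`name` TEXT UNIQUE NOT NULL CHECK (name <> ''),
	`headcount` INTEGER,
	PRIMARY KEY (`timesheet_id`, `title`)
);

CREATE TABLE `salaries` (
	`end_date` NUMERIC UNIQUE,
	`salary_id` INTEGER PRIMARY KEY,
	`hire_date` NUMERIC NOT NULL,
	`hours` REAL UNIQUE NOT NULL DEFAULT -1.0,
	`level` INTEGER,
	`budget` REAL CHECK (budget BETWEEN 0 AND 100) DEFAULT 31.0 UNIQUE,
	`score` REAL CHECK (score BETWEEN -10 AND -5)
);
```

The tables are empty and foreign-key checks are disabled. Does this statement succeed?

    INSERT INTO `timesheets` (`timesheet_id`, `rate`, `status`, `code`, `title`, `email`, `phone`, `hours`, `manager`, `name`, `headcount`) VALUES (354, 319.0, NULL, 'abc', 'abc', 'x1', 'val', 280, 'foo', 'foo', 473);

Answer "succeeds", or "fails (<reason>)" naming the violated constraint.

status is explicitly set to NULL, but status is declared NOT NULL.

fails (NOT NULL on status)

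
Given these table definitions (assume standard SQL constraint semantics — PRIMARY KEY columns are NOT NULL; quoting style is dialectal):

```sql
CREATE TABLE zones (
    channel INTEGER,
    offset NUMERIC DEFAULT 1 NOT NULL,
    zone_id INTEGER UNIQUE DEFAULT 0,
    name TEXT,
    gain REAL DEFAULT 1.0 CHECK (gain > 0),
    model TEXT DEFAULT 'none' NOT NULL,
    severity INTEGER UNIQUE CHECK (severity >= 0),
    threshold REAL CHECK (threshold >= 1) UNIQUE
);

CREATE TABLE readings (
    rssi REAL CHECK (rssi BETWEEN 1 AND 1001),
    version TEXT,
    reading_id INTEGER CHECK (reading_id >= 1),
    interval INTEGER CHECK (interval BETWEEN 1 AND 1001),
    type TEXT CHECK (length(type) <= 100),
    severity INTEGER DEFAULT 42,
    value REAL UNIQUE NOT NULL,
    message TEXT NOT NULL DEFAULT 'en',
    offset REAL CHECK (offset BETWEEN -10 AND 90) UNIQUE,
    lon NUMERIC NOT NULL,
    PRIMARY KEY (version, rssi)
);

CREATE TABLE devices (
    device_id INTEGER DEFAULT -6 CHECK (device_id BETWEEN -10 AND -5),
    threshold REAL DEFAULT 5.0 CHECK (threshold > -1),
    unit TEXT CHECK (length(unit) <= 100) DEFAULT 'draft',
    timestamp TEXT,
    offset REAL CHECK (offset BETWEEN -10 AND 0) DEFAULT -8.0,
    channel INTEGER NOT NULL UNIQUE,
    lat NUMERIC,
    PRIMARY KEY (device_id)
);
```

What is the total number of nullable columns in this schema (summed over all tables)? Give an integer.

zones: 6 nullable (channel, zone_id, name, gain, severity, threshold — PK none and explicit NOT NULL columns excluded).
readings: 5 nullable (reading_id, interval, type, severity, offset — PK (version, rssi) and explicit NOT NULL columns excluded).
devices: 5 nullable (threshold, unit, timestamp, offset, lat — PK (device_id) and explicit NOT NULL columns excluded).
Total: 6 + 5 + 5 = 16.

16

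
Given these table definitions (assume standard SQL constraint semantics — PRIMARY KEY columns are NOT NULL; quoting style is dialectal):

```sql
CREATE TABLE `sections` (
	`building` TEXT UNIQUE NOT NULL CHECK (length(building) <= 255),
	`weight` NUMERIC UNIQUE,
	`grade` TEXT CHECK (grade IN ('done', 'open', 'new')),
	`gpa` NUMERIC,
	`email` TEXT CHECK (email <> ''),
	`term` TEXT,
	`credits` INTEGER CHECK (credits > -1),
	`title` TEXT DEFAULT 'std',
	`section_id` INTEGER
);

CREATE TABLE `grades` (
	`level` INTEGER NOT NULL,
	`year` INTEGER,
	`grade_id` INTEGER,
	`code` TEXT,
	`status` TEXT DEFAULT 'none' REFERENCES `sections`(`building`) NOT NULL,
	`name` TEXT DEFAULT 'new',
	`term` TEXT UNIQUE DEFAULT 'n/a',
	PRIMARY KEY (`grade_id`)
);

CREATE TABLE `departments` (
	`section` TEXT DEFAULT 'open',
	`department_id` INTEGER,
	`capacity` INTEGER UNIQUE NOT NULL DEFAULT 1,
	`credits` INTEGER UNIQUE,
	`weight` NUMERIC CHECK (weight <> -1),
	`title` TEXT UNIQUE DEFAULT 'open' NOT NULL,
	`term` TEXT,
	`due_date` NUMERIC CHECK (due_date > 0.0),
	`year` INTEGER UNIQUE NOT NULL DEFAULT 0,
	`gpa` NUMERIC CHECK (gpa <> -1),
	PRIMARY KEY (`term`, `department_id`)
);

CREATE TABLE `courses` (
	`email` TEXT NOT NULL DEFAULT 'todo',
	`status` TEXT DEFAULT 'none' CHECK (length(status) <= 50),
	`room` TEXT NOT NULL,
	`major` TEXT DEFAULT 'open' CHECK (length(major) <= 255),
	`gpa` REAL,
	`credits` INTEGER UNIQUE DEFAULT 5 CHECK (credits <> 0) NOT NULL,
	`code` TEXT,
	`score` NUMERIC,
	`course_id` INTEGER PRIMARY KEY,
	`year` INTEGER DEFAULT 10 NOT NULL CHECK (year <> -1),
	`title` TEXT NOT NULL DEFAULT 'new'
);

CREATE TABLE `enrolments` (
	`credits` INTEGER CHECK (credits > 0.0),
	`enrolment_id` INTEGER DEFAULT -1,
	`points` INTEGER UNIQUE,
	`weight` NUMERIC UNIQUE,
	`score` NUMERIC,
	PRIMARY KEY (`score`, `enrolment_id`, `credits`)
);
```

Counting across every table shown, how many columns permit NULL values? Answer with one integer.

sections: 8 nullable (weight, grade, gpa, email, term, credits, title, section_id — PK none and explicit NOT NULL columns excluded).
grades: 4 nullable (year, code, name, term — PK (grade_id) and explicit NOT NULL columns excluded).
departments: 5 nullable (section, credits, weight, due_date, gpa — PK (term, department_id) and explicit NOT NULL columns excluded).
courses: 5 nullable (status, major, gpa, code, score — PK (course_id) and explicit NOT NULL columns excluded).
enrolments: 2 nullable (points, weight — PK (score, enrolment_id, credits) and explicit NOT NULL columns excluded).
Total: 8 + 4 + 5 + 5 + 2 = 24.

24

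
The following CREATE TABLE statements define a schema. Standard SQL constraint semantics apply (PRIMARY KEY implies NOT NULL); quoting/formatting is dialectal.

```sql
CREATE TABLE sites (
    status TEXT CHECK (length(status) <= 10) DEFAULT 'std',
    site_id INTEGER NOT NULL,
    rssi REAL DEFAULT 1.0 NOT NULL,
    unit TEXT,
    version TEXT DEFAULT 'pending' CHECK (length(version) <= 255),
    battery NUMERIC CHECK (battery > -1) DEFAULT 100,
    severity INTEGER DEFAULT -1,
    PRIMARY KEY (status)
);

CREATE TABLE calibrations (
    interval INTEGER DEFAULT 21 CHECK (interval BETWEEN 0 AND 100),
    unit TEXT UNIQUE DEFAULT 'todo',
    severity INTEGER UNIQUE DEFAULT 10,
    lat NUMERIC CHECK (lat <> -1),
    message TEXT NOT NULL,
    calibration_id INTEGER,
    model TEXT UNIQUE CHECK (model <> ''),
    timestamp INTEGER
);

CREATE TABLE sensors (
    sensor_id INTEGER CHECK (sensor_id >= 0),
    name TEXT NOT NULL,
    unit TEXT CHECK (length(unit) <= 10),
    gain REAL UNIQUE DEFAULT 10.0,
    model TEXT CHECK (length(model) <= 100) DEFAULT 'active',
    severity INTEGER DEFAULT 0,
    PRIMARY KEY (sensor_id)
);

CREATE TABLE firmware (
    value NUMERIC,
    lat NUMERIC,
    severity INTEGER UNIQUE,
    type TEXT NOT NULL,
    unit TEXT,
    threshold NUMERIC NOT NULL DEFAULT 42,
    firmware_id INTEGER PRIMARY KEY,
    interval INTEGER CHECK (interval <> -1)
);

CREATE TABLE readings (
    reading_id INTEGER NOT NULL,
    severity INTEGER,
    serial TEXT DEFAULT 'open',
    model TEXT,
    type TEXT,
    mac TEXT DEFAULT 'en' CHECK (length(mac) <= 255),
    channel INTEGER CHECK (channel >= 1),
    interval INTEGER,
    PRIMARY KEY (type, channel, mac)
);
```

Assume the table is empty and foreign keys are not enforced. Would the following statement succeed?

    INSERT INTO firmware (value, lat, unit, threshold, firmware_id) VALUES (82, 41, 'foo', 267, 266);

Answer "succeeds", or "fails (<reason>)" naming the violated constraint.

type is omitted from the column list and has no DEFAULT, so it would receive NULL.
But type is declared NOT NULL.

fails (NOT NULL on type)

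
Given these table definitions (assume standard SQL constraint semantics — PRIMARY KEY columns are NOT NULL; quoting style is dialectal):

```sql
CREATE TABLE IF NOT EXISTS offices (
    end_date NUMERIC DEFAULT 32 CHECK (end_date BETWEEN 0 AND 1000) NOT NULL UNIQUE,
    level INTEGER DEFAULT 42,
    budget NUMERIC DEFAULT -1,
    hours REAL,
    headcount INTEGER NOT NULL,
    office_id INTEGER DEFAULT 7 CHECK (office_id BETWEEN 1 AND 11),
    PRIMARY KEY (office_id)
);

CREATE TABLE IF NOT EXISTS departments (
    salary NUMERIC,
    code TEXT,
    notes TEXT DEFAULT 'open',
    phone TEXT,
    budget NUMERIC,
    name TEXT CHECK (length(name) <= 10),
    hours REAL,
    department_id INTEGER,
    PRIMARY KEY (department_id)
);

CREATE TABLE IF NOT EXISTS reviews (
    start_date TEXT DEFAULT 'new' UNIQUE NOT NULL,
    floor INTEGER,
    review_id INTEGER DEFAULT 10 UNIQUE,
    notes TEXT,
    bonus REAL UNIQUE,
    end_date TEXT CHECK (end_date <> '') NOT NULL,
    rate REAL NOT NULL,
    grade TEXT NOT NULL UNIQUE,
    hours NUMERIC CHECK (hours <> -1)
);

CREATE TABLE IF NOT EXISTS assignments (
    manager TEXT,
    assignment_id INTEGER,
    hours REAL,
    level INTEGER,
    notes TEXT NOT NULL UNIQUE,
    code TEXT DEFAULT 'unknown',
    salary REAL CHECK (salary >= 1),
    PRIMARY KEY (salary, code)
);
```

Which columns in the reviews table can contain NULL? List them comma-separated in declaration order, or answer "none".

floor, review_id, notes, bonus, hours

- start_date: declared NOT NULL → not nullable.
- floor: no NOT NULL constraint applies → nullable.
- review_id: UNIQUE does not imply NOT NULL → nullable.
- notes: no NOT NULL constraint applies → nullable.
- bonus: UNIQUE does not imply NOT NULL → nullable.
- end_date: declared NOT NULL → not nullable.
- rate: declared NOT NULL → not nullable.
- grade: declared NOT NULL → not nullable.
- hours: CHECK does not forbid NULL (a CHECK constraint passes when its expression is NULL) → nullable.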